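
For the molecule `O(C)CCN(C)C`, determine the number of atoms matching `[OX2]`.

The query [OX2] means: aliphatic oxygen with two total connections — ether, hydroxyl, or ester single-bond O.
Check the 7 heavy atoms by environment: 5× C (X4) → no; 1× O (X2) → match; 1× N (X3) → no.
That gives 1 matching atom.

1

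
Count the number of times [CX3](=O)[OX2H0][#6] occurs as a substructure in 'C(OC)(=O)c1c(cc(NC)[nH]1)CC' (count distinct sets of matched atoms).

[CX3](=O)[OX2H0][#6] is the SMARTS for an ester: a carbonyl carbon bonded to an oxygen that is itself bonded to carbon (no H on that O).
Exactly one fragment in the molecule meets all constraints, giving 1 match.

1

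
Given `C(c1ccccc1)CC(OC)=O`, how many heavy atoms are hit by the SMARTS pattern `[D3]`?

The query [D3] means: atom with exactly three heavy-atom neighbours.
Check the 12 heavy atoms by environment: 2× C (D2) → no; 1× c (aromatic, D3) → match; 5× c (aromatic, D2) → no; 1× C (D3) → match; 1× O (D1) → no; 1× O (D2) → no; 1× C (D1) → no.
Summing the matching environments: 1 + 1 = 2 matching atoms.

2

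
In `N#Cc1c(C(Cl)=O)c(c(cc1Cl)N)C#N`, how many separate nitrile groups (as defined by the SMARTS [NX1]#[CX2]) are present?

[NX1]#[CX2] is the SMARTS for a nitrile: a nitrogen triple-bonded to a two-connected carbon.
The molecule carries 2 separate instances of a nitrile (-C#N) meeting every constraint; each maps to a distinct set of atoms, giving 2 matches.

2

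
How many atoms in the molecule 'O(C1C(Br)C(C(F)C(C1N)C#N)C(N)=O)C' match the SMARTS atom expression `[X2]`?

2

The query [X2] means: any atom with exactly two total connections (bonds + H).
Check the 16 heavy atoms by environment: 7× C (X4) → no; 2× N (X3) → no; 1× C (X3) → no; 1× O (X1) → no; 1× Br (X1) → no; 1× C (X2) → match; 1× N (X1) → no; 1× F (X1) → no; 1× O (X2) → match.
Summing the matching environments: 1 + 1 = 2 matching atoms.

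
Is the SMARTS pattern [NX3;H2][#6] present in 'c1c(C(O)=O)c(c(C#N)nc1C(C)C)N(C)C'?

No

The pattern [NX3;H2][#6] describes a trivalent nitrogen with two H attached to carbon — a primary amine.
The closest candidate here is a nitrile (-C#N), but the nitrogen is NX1 (triple-bonded), not NX3 with two H. No other fragment satisfies the full query, so there is no match.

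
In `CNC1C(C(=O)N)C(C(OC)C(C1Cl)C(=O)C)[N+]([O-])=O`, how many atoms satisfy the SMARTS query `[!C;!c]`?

The query [!C;!c] means: neither aliphatic nor aromatic carbon — same as [!#6].
Check the 20 heavy atoms by environment: 11× C → no; 4× O → match; 2× N → match; 1× N (charge +1) → match; 1× O (charge -1) → match; 1× Cl → match.
Summing the matching environments: 4 + 2 + 1 + 1 + 1 = 9 matching atoms.

9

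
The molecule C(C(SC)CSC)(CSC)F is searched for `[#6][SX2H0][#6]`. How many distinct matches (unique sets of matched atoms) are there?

3

[#6][SX2H0][#6] is the SMARTS for a thioether: an aliphatic sulfur bridging two carbons with no H on the sulfur.
The molecule carries 3 separate instances of a methylthio ether (-SCH3) meeting every constraint; each maps to a distinct set of atoms, giving 3 matches.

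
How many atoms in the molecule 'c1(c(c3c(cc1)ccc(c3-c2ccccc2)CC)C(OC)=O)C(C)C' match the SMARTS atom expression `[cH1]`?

Check the 25 heavy atoms by environment: 7× c (aromatic, H0) → no; 9× c (aromatic, H1) → match; 1× C (H0) → no; 2× O (H0) → no; 4× C (H3) → no; 1× C (H1) → no; 1× C (H2) → no.
That gives 9 matching atoms.

9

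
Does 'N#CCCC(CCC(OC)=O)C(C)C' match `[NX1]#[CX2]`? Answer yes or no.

Yes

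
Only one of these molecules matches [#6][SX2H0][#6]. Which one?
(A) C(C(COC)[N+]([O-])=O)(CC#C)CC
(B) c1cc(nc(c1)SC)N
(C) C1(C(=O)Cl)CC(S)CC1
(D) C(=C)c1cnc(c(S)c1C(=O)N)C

B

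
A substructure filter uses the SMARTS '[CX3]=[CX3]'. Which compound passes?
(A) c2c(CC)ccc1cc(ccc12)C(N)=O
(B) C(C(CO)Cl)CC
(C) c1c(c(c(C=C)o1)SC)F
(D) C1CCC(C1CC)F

[CX3]=[CX3] describes a non-aromatic C=C double bond between two sp2 carbons (an alkene).
(A) has an ethyl group (-CH2CH3) but its C-C bond is a single bond between CX4 carbons, not CX3=CX3.
(B) has an ethyl group (-CH2CH3) but its C-C bond is a single bond between CX4 carbons, not CX3=CX3.
(C) contains a vinyl group (-CH=CH2), which satisfies every atom and bond constraint.
(D) has an ethyl group (-CH2CH3) but its C-C bond is a single bond between CX4 carbons, not CX3=CX3.
So the answer is (C).

C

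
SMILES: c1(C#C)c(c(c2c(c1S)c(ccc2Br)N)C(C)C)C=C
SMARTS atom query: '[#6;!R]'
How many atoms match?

The query [#6;!R] means: carbon not in any ring.
Check the 20 heavy atoms by environment: 10× c (aromatic, in 6-ring) → no; 1× S (acyclic) → no; 7× C (acyclic) → match; 1× Br (acyclic) → no; 1× N (acyclic) → no.
That gives 7 matching atoms.

7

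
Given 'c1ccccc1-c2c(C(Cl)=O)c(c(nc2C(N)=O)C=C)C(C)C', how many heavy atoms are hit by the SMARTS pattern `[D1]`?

7

The query [D1] means: atom with exactly one heavy-atom neighbour (degree 1).
Check the 23 heavy atoms by environment: 1× n (aromatic, D2) → no; 6× c (aromatic, D3) → no; 3× C (D3) → no; 3× C (D1) → match; 2× O (D1) → match; 1× N (D1) → match; 1× Cl (D1) → match; 1× C (D2) → no; 5× c (aromatic, D2) → no.
Summing the matching environments: 3 + 2 + 1 + 1 = 7 matching atoms.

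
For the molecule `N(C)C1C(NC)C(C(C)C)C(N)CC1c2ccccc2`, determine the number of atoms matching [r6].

12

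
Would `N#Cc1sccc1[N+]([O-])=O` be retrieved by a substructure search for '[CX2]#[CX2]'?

The pattern [CX2]#[CX2] describes a carbon-carbon triple bond — an alkyne.
The closest candidate here is a nitrile (-C#N), but the triple bond is C#N, not C#C. No other fragment satisfies the full query, so there is no match.

No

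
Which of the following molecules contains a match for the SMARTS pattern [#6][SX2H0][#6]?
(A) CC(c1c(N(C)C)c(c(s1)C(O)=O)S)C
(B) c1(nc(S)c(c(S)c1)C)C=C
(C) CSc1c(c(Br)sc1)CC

[#6][SX2H0][#6] describes an aliphatic sulfur bridging two carbons with no H on the sulfur (a thioether).
(A) has a thiol (-SH) but the sulfur has H1, not H0 bridging two carbons.
(B) has a thiol (-SH) but the sulfur has H1, not H0 bridging two carbons.
(C) contains a methylthio ether (-SCH3), which satisfies every atom and bond constraint.
So the answer is (C).

C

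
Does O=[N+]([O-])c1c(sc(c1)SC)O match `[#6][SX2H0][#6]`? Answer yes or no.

Yes

The pattern [#6][SX2H0][#6] describes an aliphatic sulfur bridging two carbons with no H on the sulfur — a thioether.
The molecule carries a methylthio ether (-SCH3), whose atoms satisfy every constraint of the query, so the pattern matches.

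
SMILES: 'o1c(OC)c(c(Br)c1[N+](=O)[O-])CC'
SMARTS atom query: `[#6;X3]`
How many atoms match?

The query [#6;X3] means: any carbon (aromatic or not) with three total connections.
Check the 13 heavy atoms by environment: 1× o (aromatic, X2) → no; 4× c (aromatic, X3) → match; 1× N (charge +1, X3) → no; 1× O (charge -1, X1) → no; 1× O (X1) → no; 1× Br (X1) → no; 3× C (X4) → no; 1× O (X2) → no.
That gives 4 matching atoms.

4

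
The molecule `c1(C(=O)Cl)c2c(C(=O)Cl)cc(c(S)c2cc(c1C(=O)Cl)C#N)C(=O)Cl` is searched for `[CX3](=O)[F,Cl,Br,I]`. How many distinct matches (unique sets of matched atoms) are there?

[CX3](=O)[F,Cl,Br,I] is the SMARTS for an acyl halide: a carbonyl carbon bonded to a halogen.
The molecule carries 4 separate instances of an acyl chloride (-C(=O)Cl) meeting every constraint; each maps to a distinct set of atoms, giving 4 matches.

4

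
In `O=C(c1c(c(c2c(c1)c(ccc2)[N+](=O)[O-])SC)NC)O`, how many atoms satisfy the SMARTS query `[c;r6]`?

10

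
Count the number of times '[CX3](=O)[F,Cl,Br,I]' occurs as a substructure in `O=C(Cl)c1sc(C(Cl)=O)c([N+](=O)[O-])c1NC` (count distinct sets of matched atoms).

[CX3](=O)[F,Cl,Br,I] is the SMARTS for an acyl halide: a carbonyl carbon bonded to a halogen.
The molecule carries 2 separate instances of an acyl chloride (-C(=O)Cl) meeting every constraint; each maps to a distinct set of atoms, giving 2 matches.

2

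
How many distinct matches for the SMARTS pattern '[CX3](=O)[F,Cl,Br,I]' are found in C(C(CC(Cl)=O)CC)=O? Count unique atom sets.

1

[CX3](=O)[F,Cl,Br,I] is the SMARTS for an acyl halide: a carbonyl carbon bonded to a halogen.
Exactly one fragment in the molecule meets all constraints, giving 1 match.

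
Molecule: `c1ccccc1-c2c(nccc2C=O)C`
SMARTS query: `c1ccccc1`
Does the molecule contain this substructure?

Yes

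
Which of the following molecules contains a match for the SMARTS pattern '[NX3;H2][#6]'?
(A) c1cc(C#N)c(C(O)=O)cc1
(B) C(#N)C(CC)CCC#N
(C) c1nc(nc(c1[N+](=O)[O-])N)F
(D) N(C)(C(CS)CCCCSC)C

C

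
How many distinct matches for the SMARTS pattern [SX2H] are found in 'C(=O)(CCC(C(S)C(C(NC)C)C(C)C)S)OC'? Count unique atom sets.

2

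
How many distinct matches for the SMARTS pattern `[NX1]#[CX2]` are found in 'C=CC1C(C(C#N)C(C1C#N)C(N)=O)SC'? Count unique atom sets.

[NX1]#[CX2] is the SMARTS for a nitrile: a nitrogen triple-bonded to a two-connected carbon.
The molecule carries 2 separate instances of a nitrile (-C#N) meeting every constraint; each maps to a distinct set of atoms, giving 2 matches.

2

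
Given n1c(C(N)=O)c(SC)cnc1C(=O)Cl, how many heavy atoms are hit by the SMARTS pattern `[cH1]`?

Check the 14 heavy atoms by environment: 2× n (aromatic, H0) → no; 3× c (aromatic, H0) → no; 1× c (aromatic, H1) → match; 1× S (H0) → no; 1× C (H3) → no; 2× C (H0) → no; 2× O (H0) → no; 1× N (H2) → no; 1× Cl (H0) → no.
That gives 1 matching atom.

1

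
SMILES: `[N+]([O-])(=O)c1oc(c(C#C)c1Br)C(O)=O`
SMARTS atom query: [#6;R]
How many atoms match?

4

The query [#6;R] means: carbon that is part of a ring.
Check the 14 heavy atoms by environment: 1× o (aromatic, in 5-ring) → no; 4× c (aromatic, in 5-ring) → match; 1× N (charge +1, acyclic) → no; 1× O (charge -1, acyclic) → no; 3× O (acyclic) → no; 3× C (acyclic) → no; 1× Br (acyclic) → no.
That gives 4 matching atoms.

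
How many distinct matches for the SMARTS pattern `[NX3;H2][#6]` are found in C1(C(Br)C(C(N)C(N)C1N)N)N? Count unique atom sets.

5

[NX3;H2][#6] is the SMARTS for a primary amine: a trivalent nitrogen with two H attached to carbon.
The molecule carries 5 separate instances of a primary amino group (-NH2) meeting every constraint; each maps to a distinct set of atoms, giving 5 matches.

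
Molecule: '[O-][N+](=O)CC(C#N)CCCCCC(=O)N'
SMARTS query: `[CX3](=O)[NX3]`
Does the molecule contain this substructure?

Yes

The pattern [CX3](=O)[NX3] describes a carbonyl carbon bonded to a trivalent nitrogen — an amide.
The molecule carries a primary amide (-C(=O)NH2), whose atoms satisfy every constraint of the query, so the pattern matches.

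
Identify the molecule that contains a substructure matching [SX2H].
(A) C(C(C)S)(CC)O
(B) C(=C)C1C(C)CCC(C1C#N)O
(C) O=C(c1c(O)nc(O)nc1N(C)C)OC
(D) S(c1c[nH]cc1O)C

A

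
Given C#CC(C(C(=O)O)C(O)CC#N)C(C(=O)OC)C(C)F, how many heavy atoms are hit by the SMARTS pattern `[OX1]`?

2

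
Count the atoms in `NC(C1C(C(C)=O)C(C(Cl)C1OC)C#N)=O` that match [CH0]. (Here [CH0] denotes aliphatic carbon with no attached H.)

3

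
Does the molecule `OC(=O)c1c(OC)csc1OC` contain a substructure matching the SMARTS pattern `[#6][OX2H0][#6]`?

The pattern [#6][OX2H0][#6] describes an aliphatic oxygen bridging two carbons with no H on the oxygen — an ether.
The molecule carries a methoxy ether (-OCH3), whose atoms satisfy every constraint of the query, so the pattern matches.

Yes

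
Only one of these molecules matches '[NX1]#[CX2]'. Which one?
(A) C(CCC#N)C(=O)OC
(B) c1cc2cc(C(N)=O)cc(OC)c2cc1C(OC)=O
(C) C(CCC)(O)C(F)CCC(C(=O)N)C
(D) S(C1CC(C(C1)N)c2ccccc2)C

A

[NX1]#[CX2] describes a nitrogen triple-bonded to a two-connected carbon (a nitrile).
(A) contains a nitrile (-C#N), which satisfies every atom and bond constraint.
(B) has a primary amide (-C(=O)NH2) but the nitrogen is NX3, not NX1.
(C) has a primary amide (-C(=O)NH2) but the nitrogen is NX3, not NX1.
(D) has a primary amino group (-NH2) but the nitrogen is NX3 (three connections), not NX1 triple-bonded.
So the answer is (A).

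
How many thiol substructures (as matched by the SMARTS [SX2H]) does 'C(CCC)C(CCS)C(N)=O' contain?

1

[SX2H] is the SMARTS for a thiol: an aliphatic sulfur with two connections, one being H.
Exactly one fragment in the molecule meets all constraints, giving 1 match.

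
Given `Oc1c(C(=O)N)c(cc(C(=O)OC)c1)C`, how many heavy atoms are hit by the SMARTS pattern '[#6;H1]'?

2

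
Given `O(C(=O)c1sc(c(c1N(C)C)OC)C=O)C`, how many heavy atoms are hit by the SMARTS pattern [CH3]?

The query [CH3] means: aliphatic carbon with exactly three hydrogens.
Check the 16 heavy atoms by environment: 1× s (aromatic, H0) → no; 4× c (aromatic, H0) → no; 1× C (H0) → no; 4× O (H0) → no; 4× C (H3) → match; 1× N (H0) → no; 1× C (H1) → no.
That gives 4 matching atoms.

4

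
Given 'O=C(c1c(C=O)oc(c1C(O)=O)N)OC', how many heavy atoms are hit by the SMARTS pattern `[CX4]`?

The query [CX4] means: C with X4: aliphatic carbon with exactly 4 total connections (bonds + H).
Check the 15 heavy atoms by environment: 1× o (aromatic, X2) → no; 4× c (aromatic, X3) → no; 1× N (X3) → no; 3× C (X3) → no; 3× O (X1) → no; 2× O (X2) → no; 1× C (X4) → match.
That gives 1 matching atom.

1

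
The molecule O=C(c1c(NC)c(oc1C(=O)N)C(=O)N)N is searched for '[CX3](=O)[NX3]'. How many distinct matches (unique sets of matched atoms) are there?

3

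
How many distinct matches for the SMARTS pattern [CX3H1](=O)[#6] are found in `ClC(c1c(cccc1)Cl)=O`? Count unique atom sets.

0

[CX3H1](=O)[#6] is the SMARTS for an aldehyde: an sp2 carbon with one H, double-bonded to O and single-bonded to carbon.
No fragment in the molecule satisfies every constraint, giving 0 matches.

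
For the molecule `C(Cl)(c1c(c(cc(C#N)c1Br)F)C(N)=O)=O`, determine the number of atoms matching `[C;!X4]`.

The query [C;!X4] means: aliphatic carbon that does not have four total connections.
Check the 16 heavy atoms by environment: 6× c (aromatic, X3) → no; 1× F (X1) → no; 1× C (X2) → match; 1× N (X1) → no; 2× C (X3) → match; 2× O (X1) → no; 1× Cl (X1) → no; 1× Br (X1) → no; 1× N (X3) → no.
Summing the matching environments: 1 + 2 = 3 matching atoms.

3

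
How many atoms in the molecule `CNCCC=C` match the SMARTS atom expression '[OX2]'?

The query [OX2] means: aliphatic oxygen with two total connections — ether, hydroxyl, or ester single-bond O.
Check the 6 heavy atoms by environment: 3× C (X4) → no; 1× N (X3) → no; 2× C (X3) → no.
No environment satisfies the query, so 0 matching atoms.

0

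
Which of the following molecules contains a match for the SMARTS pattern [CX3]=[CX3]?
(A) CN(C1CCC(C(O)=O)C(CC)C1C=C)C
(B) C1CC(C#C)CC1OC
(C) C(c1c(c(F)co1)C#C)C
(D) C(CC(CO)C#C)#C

[CX3]=[CX3] describes a non-aromatic C=C double bond between two sp2 carbons (an alkene).
(A) contains a vinyl group (-CH=CH2), which satisfies every atom and bond constraint.
(B) has an ethynyl group (-C#CH) but the C-C bond is a triple bond, not a double bond.
(C) has an ethynyl group (-C#CH) but the C-C bond is a triple bond, not a double bond.
(D) has an ethynyl group (-C#CH) but the C-C bond is a triple bond, not a double bond.
So the answer is (A).

A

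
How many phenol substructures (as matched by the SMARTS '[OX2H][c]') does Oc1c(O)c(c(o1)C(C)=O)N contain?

2

[OX2H][c] is the SMARTS for a phenol: a hydroxyl oxygen attached to an aromatic carbon.
The molecule carries 2 separate instances of a hydroxyl group (-OH) meeting every constraint; each maps to a distinct set of atoms, giving 2 matches.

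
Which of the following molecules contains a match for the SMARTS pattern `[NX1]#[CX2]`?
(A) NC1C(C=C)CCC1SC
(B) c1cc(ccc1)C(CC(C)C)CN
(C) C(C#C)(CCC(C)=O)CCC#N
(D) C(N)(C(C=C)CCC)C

C

[NX1]#[CX2] describes a nitrogen triple-bonded to a two-connected carbon (a nitrile).
(A) has a primary amino group (-NH2) but the nitrogen is NX3 (three connections), not NX1 triple-bonded.
(B) has a primary amino group (-NH2) but the nitrogen is NX3 (three connections), not NX1 triple-bonded.
(C) contains a nitrile (-C#N), which satisfies every atom and bond constraint.
(D) has a primary amino group (-NH2) but the nitrogen is NX3 (three connections), not NX1 triple-bonded.
So the answer is (C).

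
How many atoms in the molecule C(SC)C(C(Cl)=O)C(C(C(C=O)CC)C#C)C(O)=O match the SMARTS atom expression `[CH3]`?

2

The query [CH3] means: aliphatic carbon with exactly three hydrogens.
Check the 19 heavy atoms by environment: 2× C (H2) → no; 6× C (H1) → no; 3× O (H0) → no; 3× C (H0) → no; 1× Cl (H0) → no; 1× S (H0) → no; 2× C (H3) → match; 1× O (H1) → no.
That gives 2 matching atoms.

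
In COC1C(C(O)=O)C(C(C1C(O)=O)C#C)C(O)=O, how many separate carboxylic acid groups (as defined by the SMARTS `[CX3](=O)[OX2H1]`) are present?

3

[CX3](=O)[OX2H1] is the SMARTS for a carboxylic acid: an sp2 carbon double-bonded to O and single-bonded to an -OH oxygen.
The molecule carries 3 separate instances of a carboxylic acid group (-C(=O)OH) meeting every constraint; each maps to a distinct set of atoms, giving 3 matches.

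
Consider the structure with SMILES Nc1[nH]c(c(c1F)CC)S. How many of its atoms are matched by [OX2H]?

0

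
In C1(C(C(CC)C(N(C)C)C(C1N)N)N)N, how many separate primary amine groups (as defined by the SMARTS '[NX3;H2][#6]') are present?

4

[NX3;H2][#6] is the SMARTS for a primary amine: a trivalent nitrogen with two H attached to carbon.
The molecule carries 4 separate instances of a primary amino group (-NH2) meeting every constraint; each maps to a distinct set of atoms, giving 4 matches.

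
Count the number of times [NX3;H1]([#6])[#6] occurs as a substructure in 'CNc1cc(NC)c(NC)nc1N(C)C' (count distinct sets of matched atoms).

3

[NX3;H1]([#6])[#6] is the SMARTS for a secondary amine: a trivalent nitrogen with one H, bonded to two carbons.
The molecule carries 3 separate instances of an N-methylamino group (-NHCH3) meeting every constraint; each maps to a distinct set of atoms, giving 3 matches.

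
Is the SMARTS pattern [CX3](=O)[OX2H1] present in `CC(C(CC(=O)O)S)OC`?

The pattern [CX3](=O)[OX2H1] describes an sp2 carbon double-bonded to O and single-bonded to an -OH oxygen — a carboxylic acid.
The molecule carries a carboxylic acid group (-C(=O)OH), whose atoms satisfy every constraint of the query, so the pattern matches.

Yes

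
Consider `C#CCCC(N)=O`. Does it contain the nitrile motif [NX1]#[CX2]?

No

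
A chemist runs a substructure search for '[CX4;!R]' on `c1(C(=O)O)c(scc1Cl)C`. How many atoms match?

The query [CX4;!R] means: aliphatic carbon with four total connections, not in a ring.
Check the 10 heavy atoms by environment: 1× s (aromatic, X2, in 5-ring) → no; 4× c (aromatic, X3, in 5-ring) → no; 1× Cl (X1, acyclic) → no; 1× C (X3, acyclic) → no; 1× O (X1, acyclic) → no; 1× O (X2, acyclic) → no; 1× C (X4, acyclic) → match.
That gives 1 matching atom.

1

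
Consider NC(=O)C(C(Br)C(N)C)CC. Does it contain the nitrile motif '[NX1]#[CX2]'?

No

The pattern [NX1]#[CX2] describes a nitrogen triple-bonded to a two-connected carbon — a nitrile.
The closest candidate here is a primary amino group (-NH2), but the nitrogen is NX3 (three connections), not NX1 triple-bonded. No other fragment satisfies the full query, so there is no match.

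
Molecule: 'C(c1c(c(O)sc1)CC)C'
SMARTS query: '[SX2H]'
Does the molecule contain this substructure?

The pattern [SX2H] describes an aliphatic sulfur with two connections, one being H — a thiol.
The closest candidate here is a hydroxyl group (-OH), but it is an -OH, not an -SH. No other fragment satisfies the full query, so there is no match.

No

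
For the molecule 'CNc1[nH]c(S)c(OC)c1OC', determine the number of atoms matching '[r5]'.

The query [r5] means: r5 matches atoms in a five-membered ring.
Check the 12 heavy atoms by environment: 1× n (aromatic, in 5-ring) → match; 4× c (aromatic, in 5-ring) → match; 2× O (acyclic) → no; 3× C (acyclic) → no; 1× N (acyclic) → no; 1× S (acyclic) → no.
Summing the matching environments: 1 + 4 = 5 matching atoms.

5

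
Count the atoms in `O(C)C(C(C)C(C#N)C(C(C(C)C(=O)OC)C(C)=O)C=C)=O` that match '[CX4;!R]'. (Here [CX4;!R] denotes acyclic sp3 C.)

10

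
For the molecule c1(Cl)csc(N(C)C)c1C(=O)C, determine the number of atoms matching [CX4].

3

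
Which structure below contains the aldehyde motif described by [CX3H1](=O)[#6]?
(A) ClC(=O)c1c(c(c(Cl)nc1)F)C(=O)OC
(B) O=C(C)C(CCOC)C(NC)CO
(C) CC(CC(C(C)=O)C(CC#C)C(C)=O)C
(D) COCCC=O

[CX3H1](=O)[#6] describes an sp2 carbon with one H, double-bonded to O and single-bonded to carbon (an aldehyde).
(A) has a methyl-ester group (-C(=O)OCH3) but the carbonyl carbon has H0, not H1.
(B) has an acetyl/ketone group (-C(=O)CH3) but the carbonyl carbon has H0 (two carbon neighbours), not H1.
(C) has an acetyl/ketone group (-C(=O)CH3) but the carbonyl carbon has H0 (two carbon neighbours), not H1.
(D) contains an aldehyde (-CHO), which satisfies every atom and bond constraint.
So the answer is (D).

D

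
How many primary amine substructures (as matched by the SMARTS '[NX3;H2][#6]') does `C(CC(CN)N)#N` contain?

2

[NX3;H2][#6] is the SMARTS for a primary amine: a trivalent nitrogen with two H attached to carbon.
The molecule carries 2 separate instances of a primary amino group (-NH2) meeting every constraint; each maps to a distinct set of atoms, giving 2 matches.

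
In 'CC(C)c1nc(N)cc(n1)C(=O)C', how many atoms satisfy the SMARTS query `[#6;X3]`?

5

The query [#6;X3] means: any carbon (aromatic or not) with three total connections.
Check the 13 heavy atoms by environment: 2× n (aromatic, X2) → no; 4× c (aromatic, X3) → match; 4× C (X4) → no; 1× N (X3) → no; 1× C (X3) → match; 1× O (X1) → no.
Summing the matching environments: 4 + 1 = 5 matching atoms.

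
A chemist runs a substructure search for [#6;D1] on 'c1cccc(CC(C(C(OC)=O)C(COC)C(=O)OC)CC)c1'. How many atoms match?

4

Check the 23 heavy atoms by environment: 3× C (D2) → no; 5× C (D3) → no; 2× O (D1) → no; 3× O (D2) → no; 4× C (D1) → match; 1× c (aromatic, D3) → no; 5× c (aromatic, D2) → no.
That gives 4 matching atoms.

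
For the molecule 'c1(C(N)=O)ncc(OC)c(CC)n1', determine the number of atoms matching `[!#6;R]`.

2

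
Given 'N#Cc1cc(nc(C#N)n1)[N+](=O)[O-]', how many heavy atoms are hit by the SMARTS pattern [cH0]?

3

The query [cH0] means: aromatic carbon with no attached hydrogen (substituted or ring-fusion).
Check the 13 heavy atoms by environment: 2× n (aromatic, H0) → no; 3× c (aromatic, H0) → match; 1× c (aromatic, H1) → no; 2× C (H0) → no; 2× N (H0) → no; 1× N (charge +1, H0) → no; 1× O (charge -1, H0) → no; 1× O (H0) → no.
That gives 3 matching atoms.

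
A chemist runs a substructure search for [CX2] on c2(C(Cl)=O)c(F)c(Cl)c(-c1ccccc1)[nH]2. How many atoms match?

The query [CX2] means: C with X2: aliphatic carbon with exactly 2 total connections.
Check the 16 heavy atoms by environment: 1× n (aromatic, X3) → no; 10× c (aromatic, X3) → no; 1× F (X1) → no; 1× C (X3) → no; 1× O (X1) → no; 2× Cl (X1) → no.
No environment satisfies the query, so 0 matching atoms.

0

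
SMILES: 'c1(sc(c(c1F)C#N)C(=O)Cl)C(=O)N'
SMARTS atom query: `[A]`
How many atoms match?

9

The query [A] means: A matches any aliphatic (non-aromatic) heavy atom.
Check the 14 heavy atoms by environment: 1× s (aromatic) → no; 4× c (aromatic) → no; 3× C → match; 2× N → match; 2× O → match; 1× Cl → match; 1× F → match.
Summing the matching environments: 3 + 2 + 2 + 1 + 1 = 9 matching atoms.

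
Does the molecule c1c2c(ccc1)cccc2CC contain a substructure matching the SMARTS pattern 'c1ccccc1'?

Yes

The pattern c1ccccc1 describes six aromatic carbons in a ring — a benzene ring.
The required atom environment is present in the molecule, so the pattern matches.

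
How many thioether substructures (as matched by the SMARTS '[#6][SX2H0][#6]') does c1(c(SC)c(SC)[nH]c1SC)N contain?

3

[#6][SX2H0][#6] is the SMARTS for a thioether: an aliphatic sulfur bridging two carbons with no H on the sulfur.
The molecule carries 3 separate instances of a methylthio ether (-SCH3) meeting every constraint; each maps to a distinct set of atoms, giving 3 matches.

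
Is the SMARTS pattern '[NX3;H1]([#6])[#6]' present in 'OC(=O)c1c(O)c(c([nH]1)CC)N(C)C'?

No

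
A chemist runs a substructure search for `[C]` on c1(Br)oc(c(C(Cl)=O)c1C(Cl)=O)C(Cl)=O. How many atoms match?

3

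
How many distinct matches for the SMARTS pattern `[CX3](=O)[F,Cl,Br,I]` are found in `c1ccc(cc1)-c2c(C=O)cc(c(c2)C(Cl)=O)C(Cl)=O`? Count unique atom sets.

2

[CX3](=O)[F,Cl,Br,I] is the SMARTS for an acyl halide: a carbonyl carbon bonded to a halogen.
The molecule carries 2 separate instances of an acyl chloride (-C(=O)Cl) meeting every constraint; each maps to a distinct set of atoms, giving 2 matches.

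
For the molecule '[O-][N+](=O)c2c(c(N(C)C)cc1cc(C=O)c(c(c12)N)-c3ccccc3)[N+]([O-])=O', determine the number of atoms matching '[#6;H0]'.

9

The query [#6;H0] means: any carbon with no attached hydrogen.
Check the 28 heavy atoms by environment: 9× c (aromatic, H0) → match; 7× c (aromatic, H1) → no; 1× N (H2) → no; 1× C (H1) → no; 3× O (H0) → no; 2× N (charge +1, H0) → no; 2× O (charge -1, H0) → no; 1× N (H0) → no; 2× C (H3) → no.
That gives 9 matching atoms.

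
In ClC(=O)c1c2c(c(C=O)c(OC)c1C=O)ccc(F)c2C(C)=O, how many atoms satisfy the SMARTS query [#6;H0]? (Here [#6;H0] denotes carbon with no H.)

The query [#6;H0] means: any carbon with no attached hydrogen.
Check the 23 heavy atoms by environment: 8× c (aromatic, H0) → match; 2× c (aromatic, H1) → no; 2× C (H0) → match; 5× O (H0) → no; 1× Cl (H0) → no; 2× C (H1) → no; 1× F (H0) → no; 2× C (H3) → no.
Summing the matching environments: 8 + 2 = 10 matching atoms.

10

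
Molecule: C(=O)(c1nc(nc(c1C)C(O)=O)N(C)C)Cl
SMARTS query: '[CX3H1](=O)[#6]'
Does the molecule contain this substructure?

The pattern [CX3H1](=O)[#6] describes an sp2 carbon with one H, double-bonded to O and single-bonded to carbon — an aldehyde.
The closest candidate here is a carboxylic acid group (-C(=O)OH), but the carbonyl carbon has H0 and is bonded to O, not H1. No other fragment satisfies the full query, so there is no match.

No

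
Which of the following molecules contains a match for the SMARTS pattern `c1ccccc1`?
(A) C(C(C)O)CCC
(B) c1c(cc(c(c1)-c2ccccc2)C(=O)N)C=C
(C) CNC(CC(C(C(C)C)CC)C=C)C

c1ccccc1 describes six aromatic carbons in a ring (a benzene ring).
(A) has a methyl group (-CH3) but no six-membered all-carbon aromatic ring is present.
(B) contains a phenyl ring, which satisfies every atom and bond constraint.
(C) has a methyl group (-CH3) but no six-membered all-carbon aromatic ring is present.
So the answer is (B).

B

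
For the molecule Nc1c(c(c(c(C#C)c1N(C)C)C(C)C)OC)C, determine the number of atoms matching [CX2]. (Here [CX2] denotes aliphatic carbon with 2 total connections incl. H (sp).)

The query [CX2] means: C with X2: aliphatic carbon with exactly 2 total connections.
Check the 18 heavy atoms by environment: 6× c (aromatic, X3) → no; 7× C (X4) → no; 2× N (X3) → no; 1× O (X2) → no; 2× C (X2) → match.
That gives 2 matching atoms.

2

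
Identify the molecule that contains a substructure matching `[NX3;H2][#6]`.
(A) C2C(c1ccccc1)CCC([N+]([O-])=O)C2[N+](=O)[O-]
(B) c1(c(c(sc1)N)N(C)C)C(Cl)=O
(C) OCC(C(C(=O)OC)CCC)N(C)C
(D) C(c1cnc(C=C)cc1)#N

B

[NX3;H2][#6] describes a trivalent nitrogen with two H attached to carbon (a primary amine).
(A) has a nitro group (-[N+](=O)[O-]) but the nitrogen is [N+] with no H, not NX3H2.
(B) contains a primary amino group (-NH2), which satisfies every atom and bond constraint.
(C) has a dimethylamino group (-N(CH3)2) but the nitrogen has H0, not H2.
(D) has a nitrile (-C#N) but the nitrogen is NX1 (triple-bonded), not NX3 with two H.
So the answer is (B).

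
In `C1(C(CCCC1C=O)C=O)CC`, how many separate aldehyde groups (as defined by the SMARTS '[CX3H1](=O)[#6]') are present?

2

[CX3H1](=O)[#6] is the SMARTS for an aldehyde: an sp2 carbon with one H, double-bonded to O and single-bonded to carbon.
The molecule carries 2 separate instances of an aldehyde (-CHO) meeting every constraint; each maps to a distinct set of atoms, giving 2 matches.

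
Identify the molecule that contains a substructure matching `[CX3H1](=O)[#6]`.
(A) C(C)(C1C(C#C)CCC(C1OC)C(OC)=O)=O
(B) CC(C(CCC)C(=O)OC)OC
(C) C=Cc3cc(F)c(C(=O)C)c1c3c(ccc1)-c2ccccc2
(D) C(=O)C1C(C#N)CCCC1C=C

D

[CX3H1](=O)[#6] describes an sp2 carbon with one H, double-bonded to O and single-bonded to carbon (an aldehyde).
(A) has a methyl-ester group (-C(=O)OCH3) but the carbonyl carbon has H0, not H1.
(B) has a methyl-ester group (-C(=O)OCH3) but the carbonyl carbon has H0, not H1.
(C) has an acetyl/ketone group (-C(=O)CH3) but the carbonyl carbon has H0 (two carbon neighbours), not H1.
(D) contains an aldehyde (-CHO), which satisfies every atom and bond constraint.
So the answer is (D).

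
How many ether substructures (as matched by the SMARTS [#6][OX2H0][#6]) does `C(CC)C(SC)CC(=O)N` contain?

0

[#6][OX2H0][#6] is the SMARTS for an ether: an aliphatic oxygen bridging two carbons with no H on the oxygen.
No fragment in the molecule satisfies every constraint, giving 0 matches.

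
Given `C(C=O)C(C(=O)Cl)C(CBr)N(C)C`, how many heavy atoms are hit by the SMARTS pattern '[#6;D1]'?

2

The query [#6;D1] means: carbon bonded to exactly one heavy atom.
Check the 13 heavy atoms by environment: 3× C (D2) → no; 3× C (D3) → no; 1× N (D3) → no; 2× C (D1) → match; 1× Br (D1) → no; 2× O (D1) → no; 1× Cl (D1) → no.
That gives 2 matching atoms.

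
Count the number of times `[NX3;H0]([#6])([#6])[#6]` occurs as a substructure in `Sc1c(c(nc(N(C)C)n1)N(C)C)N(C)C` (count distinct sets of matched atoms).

3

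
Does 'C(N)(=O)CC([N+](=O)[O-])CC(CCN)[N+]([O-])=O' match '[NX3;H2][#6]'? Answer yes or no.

Yes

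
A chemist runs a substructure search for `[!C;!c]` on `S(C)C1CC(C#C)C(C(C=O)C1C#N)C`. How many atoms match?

3

The query [!C;!c] means: neither aliphatic nor aromatic carbon — same as [!#6].
Check the 15 heavy atoms by environment: 12× C → no; 1× N → match; 1× O → match; 1× S → match.
Summing the matching environments: 1 + 1 + 1 = 3 matching atoms.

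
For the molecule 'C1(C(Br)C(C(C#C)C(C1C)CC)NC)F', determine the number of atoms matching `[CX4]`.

The query [CX4] means: C with X4: aliphatic carbon with exactly 4 total connections (bonds + H).
Check the 15 heavy atoms by environment: 10× C (X4) → match; 2× C (X2) → no; 1× Br (X1) → no; 1× F (X1) → no; 1× N (X3) → no.
That gives 10 matching atoms.

10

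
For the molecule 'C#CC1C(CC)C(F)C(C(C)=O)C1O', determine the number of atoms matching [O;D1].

2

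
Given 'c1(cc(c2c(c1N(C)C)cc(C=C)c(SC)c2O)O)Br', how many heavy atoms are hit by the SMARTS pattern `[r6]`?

The query [r6] means: r6 matches atoms in a six-membered ring.
Check the 20 heavy atoms by environment: 10× c (aromatic, in 6-ring) → match; 2× O (acyclic) → no; 5× C (acyclic) → no; 1× N (acyclic) → no; 1× Br (acyclic) → no; 1× S (acyclic) → no.
That gives 10 matching atoms.

10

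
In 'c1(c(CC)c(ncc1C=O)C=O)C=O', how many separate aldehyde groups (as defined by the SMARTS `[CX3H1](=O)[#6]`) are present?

[CX3H1](=O)[#6] is the SMARTS for an aldehyde: an sp2 carbon with one H, double-bonded to O and single-bonded to carbon.
The molecule carries 3 separate instances of an aldehyde (-CHO) meeting every constraint; each maps to a distinct set of atoms, giving 3 matches.

3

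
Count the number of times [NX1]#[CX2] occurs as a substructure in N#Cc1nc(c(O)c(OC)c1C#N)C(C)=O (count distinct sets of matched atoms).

2

[NX1]#[CX2] is the SMARTS for a nitrile: a nitrogen triple-bonded to a two-connected carbon.
The molecule carries 2 separate instances of a nitrile (-C#N) meeting every constraint; each maps to a distinct set of atoms, giving 2 matches.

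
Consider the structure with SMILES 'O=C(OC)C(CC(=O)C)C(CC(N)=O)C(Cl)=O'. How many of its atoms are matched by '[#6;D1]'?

2

The query [#6;D1] means: carbon bonded to exactly one heavy atom.
Check the 17 heavy atoms by environment: 2× C (D2) → no; 6× C (D3) → no; 4× O (D1) → no; 1× Cl (D1) → no; 1× O (D2) → no; 2× C (D1) → match; 1× N (D1) → no.
That gives 2 matching atoms.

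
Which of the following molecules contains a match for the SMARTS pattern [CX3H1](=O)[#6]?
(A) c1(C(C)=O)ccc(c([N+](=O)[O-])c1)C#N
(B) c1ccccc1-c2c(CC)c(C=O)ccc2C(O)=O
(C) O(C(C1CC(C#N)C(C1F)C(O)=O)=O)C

[CX3H1](=O)[#6] describes an sp2 carbon with one H, double-bonded to O and single-bonded to carbon (an aldehyde).
(A) has an acetyl/ketone group (-C(=O)CH3) but the carbonyl carbon has H0 (two carbon neighbours), not H1.
(B) contains an aldehyde (-CHO), which satisfies every atom and bond constraint.
(C) has a carboxylic acid group (-C(=O)OH) but the carbonyl carbon has H0 and is bonded to O, not H1.
So the answer is (B).

B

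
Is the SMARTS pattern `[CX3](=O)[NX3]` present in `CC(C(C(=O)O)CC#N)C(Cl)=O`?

No

The pattern [CX3](=O)[NX3] describes a carbonyl carbon bonded to a trivalent nitrogen — an amide.
The closest candidate here is a carboxylic acid group (-C(=O)OH), but the carbonyl is bonded to O, not to an NX3 nitrogen. No other fragment satisfies the full query, so there is no match.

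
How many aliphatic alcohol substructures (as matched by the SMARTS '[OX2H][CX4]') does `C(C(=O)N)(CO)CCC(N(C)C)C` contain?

1

[OX2H][CX4] is the SMARTS for an aliphatic alcohol: a hydroxyl oxygen bound to an sp3 (X4) carbon.
Exactly one fragment in the molecule meets all constraints, giving 1 match.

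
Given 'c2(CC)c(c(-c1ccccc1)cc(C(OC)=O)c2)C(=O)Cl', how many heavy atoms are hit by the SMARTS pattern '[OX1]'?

2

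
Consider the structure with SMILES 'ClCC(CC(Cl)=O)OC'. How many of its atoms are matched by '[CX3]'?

1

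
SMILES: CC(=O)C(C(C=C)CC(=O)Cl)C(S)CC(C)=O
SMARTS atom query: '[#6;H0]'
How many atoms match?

3

The query [#6;H0] means: any carbon with no attached hydrogen.
Check the 17 heavy atoms by environment: 3× C (H2) → no; 4× C (H1) → no; 1× S (H1) → no; 3× C (H0) → match; 3× O (H0) → no; 2× C (H3) → no; 1× Cl (H0) → no.
That gives 3 matching atoms.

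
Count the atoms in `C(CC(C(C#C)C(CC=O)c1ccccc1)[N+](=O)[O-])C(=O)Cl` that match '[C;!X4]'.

4

The query [C;!X4] means: aliphatic carbon that does not have four total connections.
Check the 22 heavy atoms by environment: 6× C (X4) → no; 2× C (X3) → match; 3× O (X1) → no; 1× Cl (X1) → no; 6× c (aromatic, X3) → no; 1× N (charge +1, X3) → no; 1× O (charge -1, X1) → no; 2× C (X2) → match.
Summing the matching environments: 2 + 2 = 4 matching atoms.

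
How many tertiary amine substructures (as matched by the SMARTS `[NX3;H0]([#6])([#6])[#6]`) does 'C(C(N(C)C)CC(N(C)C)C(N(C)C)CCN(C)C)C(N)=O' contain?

4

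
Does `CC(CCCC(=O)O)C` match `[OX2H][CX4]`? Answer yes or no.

The pattern [OX2H][CX4] describes a hydroxyl oxygen bound to an sp3 (X4) carbon — an aliphatic alcohol.
The closest candidate here is a carboxylic acid group (-C(=O)OH), but the -OH is on a CX3 carbonyl carbon, not a CX4 carbon. No other fragment satisfies the full query, so there is no match.

No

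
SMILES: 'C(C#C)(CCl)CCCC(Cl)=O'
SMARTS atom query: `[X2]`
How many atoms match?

The query [X2] means: any atom with exactly two total connections (bonds + H).
Check the 11 heavy atoms by environment: 5× C (X4) → no; 1× C (X3) → no; 1× O (X1) → no; 2× Cl (X1) → no; 2× C (X2) → match.
That gives 2 matching atoms.

2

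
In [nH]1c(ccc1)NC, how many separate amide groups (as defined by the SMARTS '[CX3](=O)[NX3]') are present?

0

[CX3](=O)[NX3] is the SMARTS for an amide: a carbonyl carbon bonded to a trivalent nitrogen.
No fragment in the molecule satisfies every constraint, giving 0 matches.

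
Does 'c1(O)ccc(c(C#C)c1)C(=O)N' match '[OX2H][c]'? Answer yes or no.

The pattern [OX2H][c] describes a hydroxyl oxygen attached to an aromatic carbon — a phenol.
The molecule carries a hydroxyl group (-OH), whose atoms satisfy every constraint of the query, so the pattern matches.

Yes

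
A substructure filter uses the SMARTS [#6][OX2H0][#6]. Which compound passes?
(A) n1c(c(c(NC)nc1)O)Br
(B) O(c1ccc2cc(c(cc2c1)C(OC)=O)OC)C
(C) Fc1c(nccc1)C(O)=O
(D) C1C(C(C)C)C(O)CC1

[#6][OX2H0][#6] describes an aliphatic oxygen bridging two carbons with no H on the oxygen (an ether).
(A) has a hydroxyl group (-OH) but the oxygen has H1, not H0 bridging two carbons.
(B) contains a methoxy ether (-OCH3), which satisfies every atom and bond constraint.
(C) has a carboxylic acid group (-C(=O)OH) but the -OH oxygen has H1; the =O is OX1, not OX2.
(D) has a hydroxyl group (-OH) but the oxygen has H1, not H0 bridging two carbons.
So the answer is (B).

B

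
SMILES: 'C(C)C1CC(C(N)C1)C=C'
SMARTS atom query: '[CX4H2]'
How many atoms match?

3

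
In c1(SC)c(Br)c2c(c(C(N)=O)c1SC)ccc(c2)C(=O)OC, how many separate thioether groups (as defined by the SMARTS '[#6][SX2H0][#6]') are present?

2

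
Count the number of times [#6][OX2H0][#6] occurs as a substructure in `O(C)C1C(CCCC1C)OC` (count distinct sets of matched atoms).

2

[#6][OX2H0][#6] is the SMARTS for an ether: an aliphatic oxygen bridging two carbons with no H on the oxygen.
The molecule carries 2 separate instances of a methoxy ether (-OCH3) meeting every constraint; each maps to a distinct set of atoms, giving 2 matches.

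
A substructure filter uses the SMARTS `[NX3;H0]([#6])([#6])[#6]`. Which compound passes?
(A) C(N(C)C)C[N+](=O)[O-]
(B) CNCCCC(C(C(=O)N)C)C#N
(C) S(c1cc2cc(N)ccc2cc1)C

A

[NX3;H0]([#6])([#6])[#6] describes a trivalent nitrogen with no H, bonded to three carbons (a tertiary amine).
(A) contains a dimethylamino group (-N(CH3)2), which satisfies every atom and bond constraint.
(B) has a primary amide (-C(=O)NH2) but the amide nitrogen has H2 and only one carbon neighbour.
(C) has a primary amino group (-NH2) but the nitrogen has H2, not H0 with three carbons.
So the answer is (A).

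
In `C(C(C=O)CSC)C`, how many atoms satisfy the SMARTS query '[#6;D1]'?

2

The query [#6;D1] means: carbon bonded to exactly one heavy atom.
Check the 8 heavy atoms by environment: 3× C (D2) → no; 1× C (D3) → no; 1× S (D2) → no; 2× C (D1) → match; 1× O (D1) → no.
That gives 2 matching atoms.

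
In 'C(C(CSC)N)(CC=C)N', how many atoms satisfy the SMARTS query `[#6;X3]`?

2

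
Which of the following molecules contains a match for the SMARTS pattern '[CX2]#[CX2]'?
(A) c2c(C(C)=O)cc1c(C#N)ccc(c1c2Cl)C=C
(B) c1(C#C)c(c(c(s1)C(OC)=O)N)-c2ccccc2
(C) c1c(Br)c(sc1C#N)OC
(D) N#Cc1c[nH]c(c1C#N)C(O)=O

[CX2]#[CX2] describes a carbon-carbon triple bond (an alkyne).
(A) has a vinyl group (-CH=CH2) but the C=C is a double bond; both carbons are CX3, not CX2.
(B) contains an ethynyl group (-C#CH), which satisfies every atom and bond constraint.
(C) has a nitrile (-C#N) but the triple bond is C#N, not C#C.
(D) has a nitrile (-C#N) but the triple bond is C#N, not C#C.
So the answer is (B).

B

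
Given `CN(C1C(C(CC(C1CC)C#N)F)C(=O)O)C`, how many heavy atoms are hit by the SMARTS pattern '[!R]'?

The query [!R] means: !R matches any atom not in a ring.
Check the 17 heavy atoms by environment: 6× C (in 6-ring) → no; 1× F (acyclic) → match; 6× C (acyclic) → match; 2× O (acyclic) → match; 2× N (acyclic) → match.
Summing the matching environments: 1 + 6 + 2 + 2 = 11 matching atoms.

11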